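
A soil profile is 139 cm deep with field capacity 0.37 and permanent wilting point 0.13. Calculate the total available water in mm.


AWC = (FC - PWP) * d * 10
AWC = (0.37 - 0.13) * 139 * 10
AWC = 0.2400 * 139 * 10

333.6000 mm


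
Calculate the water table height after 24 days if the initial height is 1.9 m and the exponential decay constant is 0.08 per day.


m = m0 * exp(-k*t)
m = 1.9 * exp(-0.08 * 24)
m = 1.9 * exp(-1.9200)

0.2786 m


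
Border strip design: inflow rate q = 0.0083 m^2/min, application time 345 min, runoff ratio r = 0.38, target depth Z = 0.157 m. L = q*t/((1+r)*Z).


L = q*t/((1+r)*Z)
L = 0.0083*345/((1+0.38)*0.157)
L = 2.8635/0.21666

13.2166 m


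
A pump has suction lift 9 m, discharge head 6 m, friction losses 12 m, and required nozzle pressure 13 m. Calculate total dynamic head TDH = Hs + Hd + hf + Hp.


TDH = Hs + Hd + hf + Hp = 9 + 6 + 12 + 13 = 40

40 m


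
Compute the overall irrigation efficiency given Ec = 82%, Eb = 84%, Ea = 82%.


Ec = 0.82, Eb = 0.84, Ea = 0.82
E = 0.82 * 0.84 * 0.82 * 100 = 56.4816%

56.4816 %


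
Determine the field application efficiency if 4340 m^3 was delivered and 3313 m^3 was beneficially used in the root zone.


Ea = V_root / V_field * 100 = 3313 / 4340 * 100 = 76.3364%

76.3364 %


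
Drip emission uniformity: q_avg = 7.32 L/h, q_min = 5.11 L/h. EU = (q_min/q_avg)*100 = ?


EU = (q_min/q_avg)*100 = (5.11/7.32)*100 = 69.8087%

69.8087 %


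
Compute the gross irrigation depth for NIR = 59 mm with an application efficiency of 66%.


Ea = 66% = 0.66
GID = NIR / Ea = 59 / 0.66 = 89.3939 mm

89.3939 mm


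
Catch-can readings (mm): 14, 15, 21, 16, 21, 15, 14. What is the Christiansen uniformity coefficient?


mean = 16.571429 mm
MAD = 2.530612 mm
CU = (1 - 2.530612/16.571429)*100

84.7291 %


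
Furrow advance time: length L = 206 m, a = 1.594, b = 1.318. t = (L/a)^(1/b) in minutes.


t = (L/a)^(1/b)
t = (206/1.594)^(1/1.318)
t = 129.234630^(1/1.318)

39.9905 min


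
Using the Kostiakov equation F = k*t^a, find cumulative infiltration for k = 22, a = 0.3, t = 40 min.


F = k * t^a = 22 * 40^0.3
F = 22 * 3.024252

66.5335 mm


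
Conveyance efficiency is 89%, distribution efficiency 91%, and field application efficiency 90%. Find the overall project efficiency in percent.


Ec = 0.89, Eb = 0.91, Ea = 0.9
E = 0.89 * 0.91 * 0.9 * 100 = 72.8910%

72.8910 %


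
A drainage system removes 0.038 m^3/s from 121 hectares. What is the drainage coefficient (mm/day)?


DC = Q * 86400 / (A * 10000) * 1000
DC = 0.038 * 86400 / (121 * 10000) * 1000
DC = 3283200.0000 / 1210000

2.7134 mm/day


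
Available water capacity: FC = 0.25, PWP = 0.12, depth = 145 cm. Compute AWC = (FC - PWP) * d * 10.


AWC = (FC - PWP) * d * 10
AWC = (0.25 - 0.12) * 145 * 10
AWC = 0.1300 * 145 * 10

188.5000 mm


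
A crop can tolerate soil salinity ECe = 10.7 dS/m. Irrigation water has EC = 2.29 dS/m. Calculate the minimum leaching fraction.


LR = ECiw / (5*ECe - ECiw)
LR = 2.29 / (5*10.7 - 2.29)
LR = 2.29 / 51.2100

0.0447


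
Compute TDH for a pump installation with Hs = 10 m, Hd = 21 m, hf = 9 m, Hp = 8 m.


TDH = Hs + Hd + hf + Hp = 10 + 21 + 9 + 8 = 48

48 m


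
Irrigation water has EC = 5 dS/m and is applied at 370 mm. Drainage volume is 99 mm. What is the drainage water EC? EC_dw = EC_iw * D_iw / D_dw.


EC_dw = EC_iw * D_iw / D_dw
EC_dw = 5 * 370 / 99
EC_dw = 1850 / 99

18.6869 dS/m


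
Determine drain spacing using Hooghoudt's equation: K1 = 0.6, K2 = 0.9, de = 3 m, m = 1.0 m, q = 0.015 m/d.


S^2 = 8*K2*de*m/q + 4*K1*m^2/q
S^2 = 8*0.9*3*1.0/0.015 + 4*0.6*1.0^2/0.015
S = sqrt(1600.0000)

40.0000 m


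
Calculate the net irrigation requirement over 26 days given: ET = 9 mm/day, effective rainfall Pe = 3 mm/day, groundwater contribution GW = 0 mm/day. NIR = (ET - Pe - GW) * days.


Daily deficit = ET - Pe - GW = 9 - 3 - 0 = 6 mm/day
NIR = 6 * 26 = 156 mm

156.0000 mm


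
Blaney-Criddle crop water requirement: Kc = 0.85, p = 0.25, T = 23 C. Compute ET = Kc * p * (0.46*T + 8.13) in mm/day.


ET = Kc * p * (0.46*T + 8.13)
ET = 0.85 * 0.25 * (0.46*23 + 8.13)
ET = 0.85 * 0.25 * 18.7100

3.9759 mm/day


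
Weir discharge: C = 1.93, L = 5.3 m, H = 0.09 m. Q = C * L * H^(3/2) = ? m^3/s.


Q = C * L * H^(3/2) = 1.93 * 5.3 * 0.09^1.5 = 1.93 * 5.3 * 0.027000

0.2762 m^3/s


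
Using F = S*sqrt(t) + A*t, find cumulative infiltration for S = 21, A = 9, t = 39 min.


F = S*sqrt(t) + A*t
F = 21*sqrt(39) + 9*39
F = 21*6.244998 + 351

482.1450 mm


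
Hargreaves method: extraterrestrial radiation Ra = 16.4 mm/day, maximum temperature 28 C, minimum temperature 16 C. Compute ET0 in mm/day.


Tmean = (Tmax + Tmin)/2 = (28 + 16)/2 = 22.0
ET0 = 0.0023 * 16.4 * (22.0 + 17.8) * sqrt(28 - 16)
ET0 = 0.0023 * 16.4 * 39.8 * 3.464102

5.2005 mm/day


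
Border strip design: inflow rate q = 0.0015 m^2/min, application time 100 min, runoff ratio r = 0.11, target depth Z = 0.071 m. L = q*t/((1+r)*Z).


L = q*t/((1+r)*Z)
L = 0.0015*100/((1+0.11)*0.071)
L = 0.15/0.07881

1.9033 m


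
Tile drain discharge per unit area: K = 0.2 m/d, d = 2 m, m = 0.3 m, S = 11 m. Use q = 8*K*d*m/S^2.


q = 8*K*d*m/S^2
q = 8*0.2*2*0.3/11^2
q = 0.9600 / 121

0.0079 m/d


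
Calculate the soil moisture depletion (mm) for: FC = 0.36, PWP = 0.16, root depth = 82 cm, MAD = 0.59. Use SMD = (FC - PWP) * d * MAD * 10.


SMD = (FC - PWP) * d * MAD * 10
SMD = (0.36 - 0.16) * 82 * 0.59 * 10
SMD = 0.2000 * 82 * 0.59 * 10

96.7600 mm


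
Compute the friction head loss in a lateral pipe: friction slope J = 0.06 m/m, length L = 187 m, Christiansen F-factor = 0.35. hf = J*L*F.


hf = J * L * F = 0.06 * 187 * 0.35 = 3.9270 m

3.9270 m


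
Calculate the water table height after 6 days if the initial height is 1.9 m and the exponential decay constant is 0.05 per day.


m = m0 * exp(-k*t)
m = 1.9 * exp(-0.05 * 6)
m = 1.9 * exp(-0.3000)

1.4076 m


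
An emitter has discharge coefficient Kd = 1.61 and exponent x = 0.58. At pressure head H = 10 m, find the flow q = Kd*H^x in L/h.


q = Kd * H^x = 1.61 * 10^0.58 = 1.61 * 3.801894

6.1210 L/h


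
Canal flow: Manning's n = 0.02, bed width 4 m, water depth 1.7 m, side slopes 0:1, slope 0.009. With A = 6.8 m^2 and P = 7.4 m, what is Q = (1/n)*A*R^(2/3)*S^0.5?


R = A/P = 6.8/7.4 = 0.918919
Q = (1/0.02) * 6.8 * 0.918919^(2/3) * 0.009^0.5

30.4873 m^3/s


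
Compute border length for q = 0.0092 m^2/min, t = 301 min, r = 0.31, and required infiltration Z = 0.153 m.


L = q*t/((1+r)*Z)
L = 0.0092*301/((1+0.31)*0.153)
L = 2.7692/0.20043

13.8163 m


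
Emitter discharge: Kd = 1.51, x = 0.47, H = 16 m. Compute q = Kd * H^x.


q = Kd * H^x = 1.51 * 16^0.47 = 1.51 * 3.680751

5.5579 L/h


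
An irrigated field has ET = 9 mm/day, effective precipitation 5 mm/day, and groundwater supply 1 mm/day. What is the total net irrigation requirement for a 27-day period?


Daily deficit = ET - Pe - GW = 9 - 5 - 1 = 3 mm/day
NIR = 3 * 27 = 81 mm

81.0000 mm


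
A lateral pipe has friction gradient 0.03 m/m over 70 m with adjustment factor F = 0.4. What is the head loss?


hf = J * L * F = 0.03 * 70 * 0.4 = 0.8400 m

0.8400 m


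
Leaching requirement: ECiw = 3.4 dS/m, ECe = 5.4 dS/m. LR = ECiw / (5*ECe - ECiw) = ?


LR = ECiw / (5*ECe - ECiw)
LR = 3.4 / (5*5.4 - 3.4)
LR = 3.4 / 23.6000

0.1441


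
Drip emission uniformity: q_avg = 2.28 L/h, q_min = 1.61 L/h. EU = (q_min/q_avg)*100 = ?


EU = (q_min/q_avg)*100 = (1.61/2.28)*100 = 70.6140%

70.6140 %


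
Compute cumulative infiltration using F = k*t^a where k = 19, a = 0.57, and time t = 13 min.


F = k * t^a = 19 * 13^0.57
F = 19 * 4.314671

81.9787 mm


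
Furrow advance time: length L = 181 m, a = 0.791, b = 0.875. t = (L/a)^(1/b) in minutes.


t = (L/a)^(1/b)
t = (181/0.791)^(1/0.875)
t = 228.824273^(1/0.875)

497.2489 min


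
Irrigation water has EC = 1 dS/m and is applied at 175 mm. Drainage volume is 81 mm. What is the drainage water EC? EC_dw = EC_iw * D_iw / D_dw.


EC_dw = EC_iw * D_iw / D_dw
EC_dw = 1 * 175 / 81
EC_dw = 175 / 81

2.1605 dS/m


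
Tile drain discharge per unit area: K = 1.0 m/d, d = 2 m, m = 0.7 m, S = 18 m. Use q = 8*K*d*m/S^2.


q = 8*K*d*m/S^2
q = 8*1.0*2*0.7/18^2
q = 11.2000 / 324

0.0346 m/d


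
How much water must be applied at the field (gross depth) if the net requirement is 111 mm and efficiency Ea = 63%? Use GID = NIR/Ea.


Ea = 63% = 0.63
GID = NIR / Ea = 111 / 0.63 = 176.1905 mm

176.1905 mm


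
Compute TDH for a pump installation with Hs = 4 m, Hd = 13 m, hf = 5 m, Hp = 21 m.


TDH = Hs + Hd + hf + Hp = 4 + 13 + 5 + 21 = 43

43 m


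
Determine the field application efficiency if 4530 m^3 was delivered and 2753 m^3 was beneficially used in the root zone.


Ea = V_root / V_field * 100 = 2753 / 4530 * 100 = 60.7726%

60.7726 %


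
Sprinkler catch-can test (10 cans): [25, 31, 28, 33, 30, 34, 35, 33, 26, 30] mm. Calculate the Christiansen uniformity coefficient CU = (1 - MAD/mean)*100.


mean = 30.500000 mm
MAD = 2.700000 mm
CU = (1 - 2.700000/30.500000)*100

91.1475 %


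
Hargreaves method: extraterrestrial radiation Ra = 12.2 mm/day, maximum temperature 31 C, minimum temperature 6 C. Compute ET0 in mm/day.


Tmean = (Tmax + Tmin)/2 = (31 + 6)/2 = 18.5
ET0 = 0.0023 * 12.2 * (18.5 + 17.8) * sqrt(31 - 6)
ET0 = 0.0023 * 12.2 * 36.3 * 5.000000

5.0929 mm/day


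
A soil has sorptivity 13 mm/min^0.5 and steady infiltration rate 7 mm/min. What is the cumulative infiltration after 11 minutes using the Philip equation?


F = S*sqrt(t) + A*t
F = 13*sqrt(11) + 7*11
F = 13*3.316625 + 77

120.1161 mm


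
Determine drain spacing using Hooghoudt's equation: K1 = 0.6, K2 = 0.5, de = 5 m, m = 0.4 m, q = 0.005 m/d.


S^2 = 8*K2*de*m/q + 4*K1*m^2/q
S^2 = 8*0.5*5*0.4/0.005 + 4*0.6*0.4^2/0.005
S = sqrt(1676.8000)

40.9487 m


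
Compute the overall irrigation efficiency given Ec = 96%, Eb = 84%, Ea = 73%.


Ec = 0.96, Eb = 0.84, Ea = 0.73
E = 0.96 * 0.84 * 0.73 * 100 = 58.8672%

58.8672 %


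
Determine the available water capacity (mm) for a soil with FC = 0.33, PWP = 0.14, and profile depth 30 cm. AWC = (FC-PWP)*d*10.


AWC = (FC - PWP) * d * 10
AWC = (0.33 - 0.14) * 30 * 10
AWC = 0.1900 * 30 * 10

57.0000 mm


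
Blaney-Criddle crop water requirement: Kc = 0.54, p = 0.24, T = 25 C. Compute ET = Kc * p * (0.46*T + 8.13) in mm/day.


ET = Kc * p * (0.46*T + 8.13)
ET = 0.54 * 0.24 * (0.46*25 + 8.13)
ET = 0.54 * 0.24 * 19.6300

2.5440 mm/day


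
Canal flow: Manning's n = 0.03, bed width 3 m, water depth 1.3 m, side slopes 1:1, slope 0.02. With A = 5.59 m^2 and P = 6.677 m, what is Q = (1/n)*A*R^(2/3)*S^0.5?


R = A/P = 5.59/6.677 = 0.837202
Q = (1/0.03) * 5.59 * 0.837202^(2/3) * 0.02^0.5

23.4077 m^3/s


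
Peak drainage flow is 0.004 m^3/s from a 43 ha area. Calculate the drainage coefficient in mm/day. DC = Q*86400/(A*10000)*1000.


DC = Q * 86400 / (A * 10000) * 1000
DC = 0.004 * 86400 / (43 * 10000) * 1000
DC = 345600.0000 / 430000

0.8037 mm/day


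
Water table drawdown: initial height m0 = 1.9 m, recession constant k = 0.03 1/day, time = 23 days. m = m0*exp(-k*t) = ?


m = m0 * exp(-k*t)
m = 1.9 * exp(-0.03 * 23)
m = 1.9 * exp(-0.6900)

0.9530 m


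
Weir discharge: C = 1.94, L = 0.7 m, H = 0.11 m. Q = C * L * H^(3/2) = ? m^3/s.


Q = C * L * H^(3/2) = 1.94 * 0.7 * 0.11^1.5 = 1.94 * 0.7 * 0.036483

0.0495 m^3/s


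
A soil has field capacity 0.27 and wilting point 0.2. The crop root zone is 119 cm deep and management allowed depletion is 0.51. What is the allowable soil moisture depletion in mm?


SMD = (FC - PWP) * d * MAD * 10
SMD = (0.27 - 0.2) * 119 * 0.51 * 10
SMD = 0.0700 * 119 * 0.51 * 10

42.4830 mm


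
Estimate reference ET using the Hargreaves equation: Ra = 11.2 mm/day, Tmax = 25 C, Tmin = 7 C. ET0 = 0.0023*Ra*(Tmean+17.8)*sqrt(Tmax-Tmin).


Tmean = (Tmax + Tmin)/2 = (25 + 7)/2 = 16.0
ET0 = 0.0023 * 11.2 * (16.0 + 17.8) * sqrt(25 - 7)
ET0 = 0.0023 * 11.2 * 33.8 * 4.242641

3.6940 mm/day


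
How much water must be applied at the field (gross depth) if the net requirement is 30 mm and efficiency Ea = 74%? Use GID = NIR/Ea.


Ea = 74% = 0.74
GID = NIR / Ea = 30 / 0.74 = 40.5405 mm

40.5405 mm


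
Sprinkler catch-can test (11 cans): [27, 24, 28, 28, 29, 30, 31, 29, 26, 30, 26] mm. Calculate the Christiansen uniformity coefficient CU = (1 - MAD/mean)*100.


mean = 28.000000 mm
MAD = 1.636364 mm
CU = (1 - 1.636364/28.000000)*100

94.1558 %


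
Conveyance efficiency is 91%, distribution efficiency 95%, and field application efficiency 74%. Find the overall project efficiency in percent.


Ec = 0.91, Eb = 0.95, Ea = 0.74
E = 0.91 * 0.95 * 0.74 * 100 = 63.9730%

63.9730 %


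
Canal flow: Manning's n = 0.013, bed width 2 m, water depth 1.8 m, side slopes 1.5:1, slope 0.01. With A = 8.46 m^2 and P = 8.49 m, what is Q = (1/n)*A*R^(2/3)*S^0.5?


R = A/P = 8.46/8.49 = 0.996466
Q = (1/0.013) * 8.46 * 0.996466^(2/3) * 0.01^0.5

64.9235 m^3/s


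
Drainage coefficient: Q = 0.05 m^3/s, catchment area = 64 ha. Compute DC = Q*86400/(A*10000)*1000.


DC = Q * 86400 / (A * 10000) * 1000
DC = 0.05 * 86400 / (64 * 10000) * 1000
DC = 4320000.0000 / 640000

6.7500 mm/day


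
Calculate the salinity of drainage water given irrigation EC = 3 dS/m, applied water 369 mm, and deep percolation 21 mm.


EC_dw = EC_iw * D_iw / D_dw
EC_dw = 3 * 369 / 21
EC_dw = 1107 / 21

52.7143 dS/m


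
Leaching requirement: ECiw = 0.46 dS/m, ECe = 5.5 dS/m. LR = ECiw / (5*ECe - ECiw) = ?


LR = ECiw / (5*ECe - ECiw)
LR = 0.46 / (5*5.5 - 0.46)
LR = 0.46 / 27.0400

0.0170


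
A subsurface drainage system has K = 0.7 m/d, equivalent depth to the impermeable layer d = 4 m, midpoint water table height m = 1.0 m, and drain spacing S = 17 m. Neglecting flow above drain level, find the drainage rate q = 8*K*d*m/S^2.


q = 8*K*d*m/S^2
q = 8*0.7*4*1.0/17^2
q = 22.4000 / 289

0.0775 m/d


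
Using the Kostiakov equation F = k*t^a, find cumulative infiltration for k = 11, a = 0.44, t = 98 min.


F = k * t^a = 11 * 98^0.44
F = 11 * 7.518643

82.7051 mm


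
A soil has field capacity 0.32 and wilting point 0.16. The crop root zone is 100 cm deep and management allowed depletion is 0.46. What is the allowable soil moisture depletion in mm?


SMD = (FC - PWP) * d * MAD * 10
SMD = (0.32 - 0.16) * 100 * 0.46 * 10
SMD = 0.1600 * 100 * 0.46 * 10

73.6000 mm


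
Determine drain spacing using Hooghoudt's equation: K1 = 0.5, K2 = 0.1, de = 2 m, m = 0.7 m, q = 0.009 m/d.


S^2 = 8*K2*de*m/q + 4*K1*m^2/q
S^2 = 8*0.1*2*0.7/0.009 + 4*0.5*0.7^2/0.009
S = sqrt(233.3333)

15.2753 m


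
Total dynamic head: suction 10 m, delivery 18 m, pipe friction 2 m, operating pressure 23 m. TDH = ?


TDH = Hs + Hd + hf + Hp = 10 + 18 + 2 + 23 = 53

53 m


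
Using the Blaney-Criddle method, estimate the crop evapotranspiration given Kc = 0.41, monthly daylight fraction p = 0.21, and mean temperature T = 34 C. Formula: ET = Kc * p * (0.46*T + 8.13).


ET = Kc * p * (0.46*T + 8.13)
ET = 0.41 * 0.21 * (0.46*34 + 8.13)
ET = 0.41 * 0.21 * 23.7700

2.0466 mm/day


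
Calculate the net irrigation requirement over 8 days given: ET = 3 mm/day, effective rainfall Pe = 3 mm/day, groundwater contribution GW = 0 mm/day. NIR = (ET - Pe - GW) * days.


Daily deficit = ET - Pe - GW = 3 - 3 - 0 = 0 mm/day
NIR = 0 * 8 = 0 mm

0 mm


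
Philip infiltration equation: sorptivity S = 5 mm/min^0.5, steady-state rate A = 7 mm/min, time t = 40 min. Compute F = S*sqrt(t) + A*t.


F = S*sqrt(t) + A*t
F = 5*sqrt(40) + 7*40
F = 5*6.324555 + 280

311.6228 mm


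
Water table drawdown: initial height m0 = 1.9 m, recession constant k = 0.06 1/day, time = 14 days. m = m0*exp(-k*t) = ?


m = m0 * exp(-k*t)
m = 1.9 * exp(-0.06 * 14)
m = 1.9 * exp(-0.8400)

0.8202 m


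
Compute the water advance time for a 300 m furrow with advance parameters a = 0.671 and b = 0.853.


t = (L/a)^(1/b)
t = (300/0.671)^(1/0.853)
t = 447.093890^(1/0.853)

1279.8225 min


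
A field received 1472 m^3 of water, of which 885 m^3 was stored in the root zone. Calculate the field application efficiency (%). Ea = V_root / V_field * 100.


Ea = V_root / V_field * 100 = 885 / 1472 * 100 = 60.1223%

60.1223 %


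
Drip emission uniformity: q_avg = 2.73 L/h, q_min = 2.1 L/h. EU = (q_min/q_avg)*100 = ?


EU = (q_min/q_avg)*100 = (2.1/2.73)*100 = 76.9231%

76.9231 %


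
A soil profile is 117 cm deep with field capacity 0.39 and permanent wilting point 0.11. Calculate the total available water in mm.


AWC = (FC - PWP) * d * 10
AWC = (0.39 - 0.11) * 117 * 10
AWC = 0.2800 * 117 * 10

327.6000 mm


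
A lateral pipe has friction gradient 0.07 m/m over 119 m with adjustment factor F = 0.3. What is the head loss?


hf = J * L * F = 0.07 * 119 * 0.3 = 2.4990 m

2.4990 m


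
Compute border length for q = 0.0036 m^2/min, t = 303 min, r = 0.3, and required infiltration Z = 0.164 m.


L = q*t/((1+r)*Z)
L = 0.0036*303/((1+0.3)*0.164)
L = 1.0908/0.2132

5.1163 m


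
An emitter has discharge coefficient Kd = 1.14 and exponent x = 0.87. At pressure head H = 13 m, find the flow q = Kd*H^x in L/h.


q = Kd * H^x = 1.14 * 13^0.87 = 1.14 * 9.313882

10.6178 L/h


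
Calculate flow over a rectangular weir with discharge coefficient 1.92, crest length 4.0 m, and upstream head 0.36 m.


Q = C * L * H^(3/2) = 1.92 * 4.0 * 0.36^1.5 = 1.92 * 4.0 * 0.216000

1.6589 m^3/s


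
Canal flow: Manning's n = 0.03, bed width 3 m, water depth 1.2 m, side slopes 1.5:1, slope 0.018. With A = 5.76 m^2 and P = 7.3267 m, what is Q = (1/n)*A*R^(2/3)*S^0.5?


R = A/P = 5.76/7.3267 = 0.786166
Q = (1/0.03) * 5.76 * 0.786166^(2/3) * 0.018^0.5

21.9422 m^3/s


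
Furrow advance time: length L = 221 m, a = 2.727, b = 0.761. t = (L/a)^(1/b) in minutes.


t = (L/a)^(1/b)
t = (221/2.727)^(1/0.761)
t = 81.041437^(1/0.761)

322.2230 min


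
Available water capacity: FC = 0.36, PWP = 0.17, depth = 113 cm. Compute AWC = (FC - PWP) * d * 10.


AWC = (FC - PWP) * d * 10
AWC = (0.36 - 0.17) * 113 * 10
AWC = 0.1900 * 113 * 10

214.7000 mm


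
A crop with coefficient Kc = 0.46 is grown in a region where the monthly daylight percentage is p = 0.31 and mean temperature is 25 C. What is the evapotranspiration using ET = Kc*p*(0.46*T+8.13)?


ET = Kc * p * (0.46*T + 8.13)
ET = 0.46 * 0.31 * (0.46*25 + 8.13)
ET = 0.46 * 0.31 * 19.6300

2.7992 mm/day


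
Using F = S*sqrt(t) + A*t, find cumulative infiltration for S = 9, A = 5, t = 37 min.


F = S*sqrt(t) + A*t
F = 9*sqrt(37) + 5*37
F = 9*6.082763 + 185

239.7449 mm


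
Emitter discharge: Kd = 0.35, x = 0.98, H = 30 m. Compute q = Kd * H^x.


q = Kd * H^x = 0.35 * 30^0.98 = 0.35 * 28.027143

9.8095 L/h


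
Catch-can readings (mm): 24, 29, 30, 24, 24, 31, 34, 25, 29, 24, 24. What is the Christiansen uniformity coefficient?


mean = 27.090909 mm
MAD = 3.190083 mm
CU = (1 - 3.190083/27.090909)*100

88.2245 %


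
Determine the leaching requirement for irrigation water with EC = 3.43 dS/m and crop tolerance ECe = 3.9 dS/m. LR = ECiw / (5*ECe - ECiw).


LR = ECiw / (5*ECe - ECiw)
LR = 3.43 / (5*3.9 - 3.43)
LR = 3.43 / 16.0700

0.2134


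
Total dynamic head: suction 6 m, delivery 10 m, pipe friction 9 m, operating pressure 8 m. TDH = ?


TDH = Hs + Hd + hf + Hp = 6 + 10 + 9 + 8 = 33

33 m


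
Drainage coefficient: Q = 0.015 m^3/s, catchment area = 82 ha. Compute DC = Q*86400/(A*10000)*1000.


DC = Q * 86400 / (A * 10000) * 1000
DC = 0.015 * 86400 / (82 * 10000) * 1000
DC = 1296000.0000 / 820000

1.5805 mm/day


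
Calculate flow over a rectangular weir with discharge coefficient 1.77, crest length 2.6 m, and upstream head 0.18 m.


Q = C * L * H^(3/2) = 1.77 * 2.6 * 0.18^1.5 = 1.77 * 2.6 * 0.076368

0.3514 m^3/s


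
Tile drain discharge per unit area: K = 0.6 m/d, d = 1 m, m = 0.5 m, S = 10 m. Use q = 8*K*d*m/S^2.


q = 8*K*d*m/S^2
q = 8*0.6*1*0.5/10^2
q = 2.4000 / 100

0.0240 m/d


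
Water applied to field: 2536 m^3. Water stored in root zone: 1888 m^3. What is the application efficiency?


Ea = V_root / V_field * 100 = 1888 / 2536 * 100 = 74.4479%

74.4479 %


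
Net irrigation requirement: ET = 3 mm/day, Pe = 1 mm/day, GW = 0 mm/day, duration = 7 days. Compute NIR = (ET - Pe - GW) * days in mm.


Daily deficit = ET - Pe - GW = 3 - 1 - 0 = 2 mm/day
NIR = 2 * 7 = 14 mm

14.0000 mm


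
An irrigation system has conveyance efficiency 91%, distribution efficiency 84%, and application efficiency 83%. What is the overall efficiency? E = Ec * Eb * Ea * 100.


Ec = 0.91, Eb = 0.84, Ea = 0.83
E = 0.91 * 0.84 * 0.83 * 100 = 63.4452%

63.4452 %


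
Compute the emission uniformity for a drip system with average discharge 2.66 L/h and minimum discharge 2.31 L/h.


EU = (q_min/q_avg)*100 = (2.31/2.66)*100 = 86.8421%

86.8421 %


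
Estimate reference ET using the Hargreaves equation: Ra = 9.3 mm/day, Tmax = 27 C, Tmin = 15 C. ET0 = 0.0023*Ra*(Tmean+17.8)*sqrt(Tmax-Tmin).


Tmean = (Tmax + Tmin)/2 = (27 + 15)/2 = 21.0
ET0 = 0.0023 * 9.3 * (21.0 + 17.8) * sqrt(27 - 15)
ET0 = 0.0023 * 9.3 * 38.8 * 3.464102

2.8750 mm/day


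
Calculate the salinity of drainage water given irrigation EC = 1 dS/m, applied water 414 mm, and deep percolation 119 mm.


EC_dw = EC_iw * D_iw / D_dw
EC_dw = 1 * 414 / 119
EC_dw = 414 / 119

3.4790 dS/m


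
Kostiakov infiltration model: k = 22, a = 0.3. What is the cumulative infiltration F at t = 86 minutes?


F = k * t^a = 22 * 86^0.3
F = 22 * 3.804955

83.7090 mm


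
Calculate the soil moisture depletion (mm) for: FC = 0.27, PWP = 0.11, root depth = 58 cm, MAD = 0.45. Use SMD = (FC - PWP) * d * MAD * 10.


SMD = (FC - PWP) * d * MAD * 10
SMD = (0.27 - 0.11) * 58 * 0.45 * 10
SMD = 0.1600 * 58 * 0.45 * 10

41.7600 mm


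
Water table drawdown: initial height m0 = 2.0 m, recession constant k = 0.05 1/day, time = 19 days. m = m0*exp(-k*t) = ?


m = m0 * exp(-k*t)
m = 2.0 * exp(-0.05 * 19)
m = 2.0 * exp(-0.9500)

0.7735 m


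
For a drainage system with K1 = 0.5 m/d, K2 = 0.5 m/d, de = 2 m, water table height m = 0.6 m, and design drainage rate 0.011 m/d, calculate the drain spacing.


S^2 = 8*K2*de*m/q + 4*K1*m^2/q
S^2 = 8*0.5*2*0.6/0.011 + 4*0.5*0.6^2/0.011
S = sqrt(501.8182)

22.4013 m


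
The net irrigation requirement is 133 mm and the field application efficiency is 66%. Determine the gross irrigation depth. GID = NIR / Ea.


Ea = 66% = 0.66
GID = NIR / Ea = 133 / 0.66 = 201.5152 mm

201.5152 mm


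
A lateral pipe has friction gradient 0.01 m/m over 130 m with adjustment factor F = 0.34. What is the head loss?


hf = J * L * F = 0.01 * 130 * 0.34 = 0.4420 m

0.4420 m


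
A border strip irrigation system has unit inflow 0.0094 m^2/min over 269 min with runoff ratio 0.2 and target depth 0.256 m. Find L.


L = q*t/((1+r)*Z)
L = 0.0094*269/((1+0.2)*0.256)
L = 2.5286/0.3072

8.2311 m


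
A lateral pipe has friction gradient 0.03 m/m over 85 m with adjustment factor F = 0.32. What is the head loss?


hf = J * L * F = 0.03 * 85 * 0.32 = 0.8160 m

0.8160 m


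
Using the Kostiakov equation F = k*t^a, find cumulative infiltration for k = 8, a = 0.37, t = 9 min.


F = k * t^a = 8 * 9^0.37
F = 8 * 2.254601

18.0368 mm


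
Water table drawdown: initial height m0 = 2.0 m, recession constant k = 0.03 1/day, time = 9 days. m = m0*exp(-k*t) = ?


m = m0 * exp(-k*t)
m = 2.0 * exp(-0.03 * 9)
m = 2.0 * exp(-0.2700)

1.5268 m


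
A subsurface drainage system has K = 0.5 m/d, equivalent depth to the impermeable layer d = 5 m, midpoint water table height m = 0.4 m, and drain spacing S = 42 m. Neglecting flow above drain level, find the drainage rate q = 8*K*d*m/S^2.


q = 8*K*d*m/S^2
q = 8*0.5*5*0.4/42^2
q = 8.0000 / 1764

0.0045 m/d


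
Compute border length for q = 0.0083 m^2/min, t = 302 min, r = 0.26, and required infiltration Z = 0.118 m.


L = q*t/((1+r)*Z)
L = 0.0083*302/((1+0.26)*0.118)
L = 2.5066/0.14868

16.8590 m


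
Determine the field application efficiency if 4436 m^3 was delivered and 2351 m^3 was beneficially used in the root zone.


Ea = V_root / V_field * 100 = 2351 / 4436 * 100 = 52.9982%

52.9982 %


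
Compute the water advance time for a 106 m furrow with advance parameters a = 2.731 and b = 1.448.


t = (L/a)^(1/b)
t = (106/2.731)^(1/1.448)
t = 38.813621^(1/1.448)

12.5131 min


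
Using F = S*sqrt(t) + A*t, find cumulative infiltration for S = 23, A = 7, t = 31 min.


F = S*sqrt(t) + A*t
F = 23*sqrt(31) + 7*31
F = 23*5.567764 + 217

345.0586 mm


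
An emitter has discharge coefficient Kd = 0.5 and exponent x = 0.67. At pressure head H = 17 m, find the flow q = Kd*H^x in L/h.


q = Kd * H^x = 0.5 * 17^0.67 = 0.5 * 6.674224

3.3371 L/h


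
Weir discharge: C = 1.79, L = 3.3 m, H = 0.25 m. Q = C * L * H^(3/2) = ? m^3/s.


Q = C * L * H^(3/2) = 1.79 * 3.3 * 0.25^1.5 = 1.79 * 3.3 * 0.125000

0.7384 m^3/s


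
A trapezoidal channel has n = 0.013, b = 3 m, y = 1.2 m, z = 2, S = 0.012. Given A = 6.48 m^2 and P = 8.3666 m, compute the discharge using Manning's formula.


R = A/P = 6.48/8.3666 = 0.774508
Q = (1/0.013) * 6.48 * 0.774508^(2/3) * 0.012^0.5

46.0511 m^3/s


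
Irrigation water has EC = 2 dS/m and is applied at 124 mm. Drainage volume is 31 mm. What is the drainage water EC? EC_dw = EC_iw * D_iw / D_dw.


EC_dw = EC_iw * D_iw / D_dw
EC_dw = 2 * 124 / 31
EC_dw = 248 / 31

8.0000 dS/m


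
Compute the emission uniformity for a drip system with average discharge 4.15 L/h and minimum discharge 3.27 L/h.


EU = (q_min/q_avg)*100 = (3.27/4.15)*100 = 78.7952%

78.7952 %


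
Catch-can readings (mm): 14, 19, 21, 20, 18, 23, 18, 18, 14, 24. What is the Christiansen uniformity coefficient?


mean = 18.900000 mm
MAD = 2.500000 mm
CU = (1 - 2.500000/18.900000)*100

86.7725 %


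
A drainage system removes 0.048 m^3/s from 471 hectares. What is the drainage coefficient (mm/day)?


DC = Q * 86400 / (A * 10000) * 1000
DC = 0.048 * 86400 / (471 * 10000) * 1000
DC = 4147200.0000 / 4710000

0.8805 mm/day


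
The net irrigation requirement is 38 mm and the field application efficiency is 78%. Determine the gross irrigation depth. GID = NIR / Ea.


Ea = 78% = 0.78
GID = NIR / Ea = 38 / 0.78 = 48.7179 mm

48.7179 mm


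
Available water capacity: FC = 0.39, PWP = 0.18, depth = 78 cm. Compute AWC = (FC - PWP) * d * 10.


AWC = (FC - PWP) * d * 10
AWC = (0.39 - 0.18) * 78 * 10
AWC = 0.2100 * 78 * 10

163.8000 mm


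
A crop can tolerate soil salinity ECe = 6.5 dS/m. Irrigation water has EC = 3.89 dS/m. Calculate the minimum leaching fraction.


LR = ECiw / (5*ECe - ECiw)
LR = 3.89 / (5*6.5 - 3.89)
LR = 3.89 / 28.6100

0.1360


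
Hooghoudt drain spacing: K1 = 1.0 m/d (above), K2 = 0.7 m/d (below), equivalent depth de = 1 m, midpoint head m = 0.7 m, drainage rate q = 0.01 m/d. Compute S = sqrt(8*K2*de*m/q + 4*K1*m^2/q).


S^2 = 8*K2*de*m/q + 4*K1*m^2/q
S^2 = 8*0.7*1*0.7/0.01 + 4*1.0*0.7^2/0.01
S = sqrt(588.0000)

24.2487 m


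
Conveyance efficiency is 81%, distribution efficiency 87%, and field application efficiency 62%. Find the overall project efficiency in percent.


Ec = 0.81, Eb = 0.87, Ea = 0.62
E = 0.81 * 0.87 * 0.62 * 100 = 43.6914%

43.6914 %


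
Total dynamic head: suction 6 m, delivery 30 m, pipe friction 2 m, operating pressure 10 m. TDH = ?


TDH = Hs + Hd + hf + Hp = 6 + 30 + 2 + 10 = 48

48 m


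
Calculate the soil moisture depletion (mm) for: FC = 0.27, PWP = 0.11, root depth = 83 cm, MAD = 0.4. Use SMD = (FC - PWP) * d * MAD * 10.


SMD = (FC - PWP) * d * MAD * 10
SMD = (0.27 - 0.11) * 83 * 0.4 * 10
SMD = 0.1600 * 83 * 0.4 * 10

53.1200 mm


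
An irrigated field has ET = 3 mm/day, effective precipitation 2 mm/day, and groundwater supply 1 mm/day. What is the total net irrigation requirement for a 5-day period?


Daily deficit = ET - Pe - GW = 3 - 2 - 1 = 0 mm/day
NIR = 0 * 5 = 0 mm

0 mm


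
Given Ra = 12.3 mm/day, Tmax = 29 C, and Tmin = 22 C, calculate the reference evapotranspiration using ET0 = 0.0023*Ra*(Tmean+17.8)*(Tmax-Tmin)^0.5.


Tmean = (Tmax + Tmin)/2 = (29 + 22)/2 = 25.5
ET0 = 0.0023 * 12.3 * (25.5 + 17.8) * sqrt(29 - 22)
ET0 = 0.0023 * 12.3 * 43.3 * 2.645751

3.2409 mm/day


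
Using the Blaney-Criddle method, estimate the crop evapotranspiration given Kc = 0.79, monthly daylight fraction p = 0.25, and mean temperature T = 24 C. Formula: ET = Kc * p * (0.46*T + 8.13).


ET = Kc * p * (0.46*T + 8.13)
ET = 0.79 * 0.25 * (0.46*24 + 8.13)
ET = 0.79 * 0.25 * 19.1700

3.7861 mm/day


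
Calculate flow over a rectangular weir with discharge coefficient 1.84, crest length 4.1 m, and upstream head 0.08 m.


Q = C * L * H^(3/2) = 1.84 * 4.1 * 0.08^1.5 = 1.84 * 4.1 * 0.022627

0.1707 m^3/s


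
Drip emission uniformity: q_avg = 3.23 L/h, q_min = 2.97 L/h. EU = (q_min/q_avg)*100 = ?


EU = (q_min/q_avg)*100 = (2.97/3.23)*100 = 91.9505%

91.9505 %


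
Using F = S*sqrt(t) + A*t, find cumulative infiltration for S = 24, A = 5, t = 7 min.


F = S*sqrt(t) + A*t
F = 24*sqrt(7) + 5*7
F = 24*2.645751 + 35

98.4980 mm


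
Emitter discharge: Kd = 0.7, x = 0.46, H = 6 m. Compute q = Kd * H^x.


q = Kd * H^x = 0.7 * 6^0.46 = 0.7 * 2.280077

1.5961 L/h


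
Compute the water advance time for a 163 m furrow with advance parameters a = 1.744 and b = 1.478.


t = (L/a)^(1/b)
t = (163/1.744)^(1/1.478)
t = 93.463303^(1/1.478)

21.5435 min


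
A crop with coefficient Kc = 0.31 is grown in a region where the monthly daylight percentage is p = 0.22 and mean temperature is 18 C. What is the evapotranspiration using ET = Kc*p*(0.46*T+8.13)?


ET = Kc * p * (0.46*T + 8.13)
ET = 0.31 * 0.22 * (0.46*18 + 8.13)
ET = 0.31 * 0.22 * 16.4100

1.1192 mm/day


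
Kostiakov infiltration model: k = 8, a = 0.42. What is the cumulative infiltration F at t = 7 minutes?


F = k * t^a = 8 * 7^0.42
F = 8 * 2.264338

18.1147 mm


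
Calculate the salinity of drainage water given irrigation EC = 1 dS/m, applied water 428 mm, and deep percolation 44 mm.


EC_dw = EC_iw * D_iw / D_dw
EC_dw = 1 * 428 / 44
EC_dw = 428 / 44

9.7273 dS/m


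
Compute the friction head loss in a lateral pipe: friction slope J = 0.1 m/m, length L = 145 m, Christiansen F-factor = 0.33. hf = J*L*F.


hf = J * L * F = 0.1 * 145 * 0.33 = 4.7850 m

4.7850 m


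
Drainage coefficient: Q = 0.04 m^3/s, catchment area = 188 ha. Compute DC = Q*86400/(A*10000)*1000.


DC = Q * 86400 / (A * 10000) * 1000
DC = 0.04 * 86400 / (188 * 10000) * 1000
DC = 3456000.0000 / 1880000

1.8383 mm/day


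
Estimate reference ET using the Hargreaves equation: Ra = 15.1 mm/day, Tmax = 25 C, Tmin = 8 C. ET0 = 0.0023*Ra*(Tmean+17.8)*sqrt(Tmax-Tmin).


Tmean = (Tmax + Tmin)/2 = (25 + 8)/2 = 16.5
ET0 = 0.0023 * 15.1 * (16.5 + 17.8) * sqrt(25 - 8)
ET0 = 0.0023 * 15.1 * 34.3 * 4.123106

4.9116 mm/day


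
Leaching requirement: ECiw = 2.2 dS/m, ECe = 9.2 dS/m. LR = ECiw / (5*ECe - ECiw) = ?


LR = ECiw / (5*ECe - ECiw)
LR = 2.2 / (5*9.2 - 2.2)
LR = 2.2 / 43.8000

0.0502


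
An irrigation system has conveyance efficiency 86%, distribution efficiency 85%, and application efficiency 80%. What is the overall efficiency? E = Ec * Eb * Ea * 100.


Ec = 0.86, Eb = 0.85, Ea = 0.8
E = 0.86 * 0.85 * 0.8 * 100 = 58.4800%

58.4800 %


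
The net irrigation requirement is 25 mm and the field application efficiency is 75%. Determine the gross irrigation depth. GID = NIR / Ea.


Ea = 75% = 0.75
GID = NIR / Ea = 25 / 0.75 = 33.3333 mm

33.3333 mm


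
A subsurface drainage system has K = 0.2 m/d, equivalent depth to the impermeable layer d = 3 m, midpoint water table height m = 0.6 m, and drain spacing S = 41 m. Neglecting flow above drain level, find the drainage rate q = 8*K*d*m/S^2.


q = 8*K*d*m/S^2
q = 8*0.2*3*0.6/41^2
q = 2.8800 / 1681

0.0017 m/d


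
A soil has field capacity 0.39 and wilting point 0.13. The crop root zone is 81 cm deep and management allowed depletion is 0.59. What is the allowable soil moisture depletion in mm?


SMD = (FC - PWP) * d * MAD * 10
SMD = (0.39 - 0.13) * 81 * 0.59 * 10
SMD = 0.2600 * 81 * 0.59 * 10

124.2540 mm


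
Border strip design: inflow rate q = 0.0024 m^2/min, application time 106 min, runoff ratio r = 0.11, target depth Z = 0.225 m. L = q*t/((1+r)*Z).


L = q*t/((1+r)*Z)
L = 0.0024*106/((1+0.11)*0.225)
L = 0.2544/0.24975

1.0186 m


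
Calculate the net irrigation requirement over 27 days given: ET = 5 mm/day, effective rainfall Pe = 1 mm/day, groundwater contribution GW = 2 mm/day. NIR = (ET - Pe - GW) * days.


Daily deficit = ET - Pe - GW = 5 - 1 - 2 = 2 mm/day
NIR = 2 * 27 = 54 mm

54.0000 mm


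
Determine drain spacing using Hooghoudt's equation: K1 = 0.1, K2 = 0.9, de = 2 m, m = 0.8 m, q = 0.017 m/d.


S^2 = 8*K2*de*m/q + 4*K1*m^2/q
S^2 = 8*0.9*2*0.8/0.017 + 4*0.1*0.8^2/0.017
S = sqrt(692.7059)

26.3193 m


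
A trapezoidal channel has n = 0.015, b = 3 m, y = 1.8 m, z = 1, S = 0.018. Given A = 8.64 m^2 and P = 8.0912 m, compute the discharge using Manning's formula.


R = A/P = 8.64/8.0912 = 1.067827
Q = (1/0.015) * 8.64 * 1.067827^(2/3) * 0.018^0.5

80.7345 m^3/s


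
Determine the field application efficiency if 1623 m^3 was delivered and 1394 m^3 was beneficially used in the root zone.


Ea = V_root / V_field * 100 = 1394 / 1623 * 100 = 85.8903%

85.8903 %


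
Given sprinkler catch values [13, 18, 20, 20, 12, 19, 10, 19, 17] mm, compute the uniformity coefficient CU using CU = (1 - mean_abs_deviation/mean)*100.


mean = 16.444444 mm
MAD = 3.185185 mm
CU = (1 - 3.185185/16.444444)*100

80.6306 %


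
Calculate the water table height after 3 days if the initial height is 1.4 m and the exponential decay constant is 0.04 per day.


m = m0 * exp(-k*t)
m = 1.4 * exp(-0.04 * 3)
m = 1.4 * exp(-0.1200)

1.2417 m


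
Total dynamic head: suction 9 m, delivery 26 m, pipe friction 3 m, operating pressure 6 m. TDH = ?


TDH = Hs + Hd + hf + Hp = 9 + 26 + 3 + 6 = 44

44 m


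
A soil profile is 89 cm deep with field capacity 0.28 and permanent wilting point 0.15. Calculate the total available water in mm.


AWC = (FC - PWP) * d * 10
AWC = (0.28 - 0.15) * 89 * 10
AWC = 0.1300 * 89 * 10

115.7000 mm


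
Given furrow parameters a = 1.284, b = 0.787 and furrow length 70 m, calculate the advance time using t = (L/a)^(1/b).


t = (L/a)^(1/b)
t = (70/1.284)^(1/0.787)
t = 54.517134^(1/0.787)

160.8875 min


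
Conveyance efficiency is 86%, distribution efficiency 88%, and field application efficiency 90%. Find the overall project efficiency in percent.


Ec = 0.86, Eb = 0.88, Ea = 0.9
E = 0.86 * 0.88 * 0.9 * 100 = 68.1120%

68.1120 %


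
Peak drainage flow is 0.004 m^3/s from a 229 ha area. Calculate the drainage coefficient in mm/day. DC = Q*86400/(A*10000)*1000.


DC = Q * 86400 / (A * 10000) * 1000
DC = 0.004 * 86400 / (229 * 10000) * 1000
DC = 345600.0000 / 2290000

0.1509 mm/day


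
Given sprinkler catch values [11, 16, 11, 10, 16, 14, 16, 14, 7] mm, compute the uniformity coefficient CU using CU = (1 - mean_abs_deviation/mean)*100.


mean = 12.777778 mm
MAD = 2.691358 mm
CU = (1 - 2.691358/12.777778)*100

78.9372 %


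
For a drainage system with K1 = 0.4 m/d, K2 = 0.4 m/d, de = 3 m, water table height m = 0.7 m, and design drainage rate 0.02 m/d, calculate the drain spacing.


S^2 = 8*K2*de*m/q + 4*K1*m^2/q
S^2 = 8*0.4*3*0.7/0.02 + 4*0.4*0.7^2/0.02
S = sqrt(375.2000)

19.3701 m


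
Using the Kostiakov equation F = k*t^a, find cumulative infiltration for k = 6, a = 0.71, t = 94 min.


F = k * t^a = 6 * 94^0.71
F = 6 * 25.172177

151.0331 mm


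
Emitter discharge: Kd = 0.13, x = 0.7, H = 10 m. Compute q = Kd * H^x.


q = Kd * H^x = 0.13 * 10^0.7 = 0.13 * 5.011872

0.6515 L/h


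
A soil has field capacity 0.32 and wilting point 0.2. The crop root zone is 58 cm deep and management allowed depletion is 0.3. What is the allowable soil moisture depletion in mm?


SMD = (FC - PWP) * d * MAD * 10
SMD = (0.32 - 0.2) * 58 * 0.3 * 10
SMD = 0.1200 * 58 * 0.3 * 10

20.8800 mm


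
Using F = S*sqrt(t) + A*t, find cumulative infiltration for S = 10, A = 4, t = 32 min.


F = S*sqrt(t) + A*t
F = 10*sqrt(32) + 4*32
F = 10*5.656854 + 128

184.5685 mm


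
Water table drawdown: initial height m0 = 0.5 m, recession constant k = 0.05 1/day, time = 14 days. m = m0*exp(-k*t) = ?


m = m0 * exp(-k*t)
m = 0.5 * exp(-0.05 * 14)
m = 0.5 * exp(-0.7000)

0.2483 m


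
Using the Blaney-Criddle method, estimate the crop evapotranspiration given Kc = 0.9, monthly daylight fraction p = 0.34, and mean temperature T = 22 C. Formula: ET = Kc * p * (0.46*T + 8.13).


ET = Kc * p * (0.46*T + 8.13)
ET = 0.9 * 0.34 * (0.46*22 + 8.13)
ET = 0.9 * 0.34 * 18.2500

5.5845 mm/day


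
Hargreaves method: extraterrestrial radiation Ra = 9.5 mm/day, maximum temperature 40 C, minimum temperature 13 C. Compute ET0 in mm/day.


Tmean = (Tmax + Tmin)/2 = (40 + 13)/2 = 26.5
ET0 = 0.0023 * 9.5 * (26.5 + 17.8) * sqrt(40 - 13)
ET0 = 0.0023 * 9.5 * 44.3 * 5.196152

5.0296 mm/day


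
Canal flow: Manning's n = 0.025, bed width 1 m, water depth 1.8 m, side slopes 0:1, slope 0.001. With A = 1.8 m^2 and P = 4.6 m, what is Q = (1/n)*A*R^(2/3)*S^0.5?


R = A/P = 1.8/4.6 = 0.391304
Q = (1/0.025) * 1.8 * 0.391304^(2/3) * 0.001^0.5

1.2181 m^3/s


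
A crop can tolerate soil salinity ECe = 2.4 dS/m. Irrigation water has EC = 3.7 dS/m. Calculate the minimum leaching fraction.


LR = ECiw / (5*ECe - ECiw)
LR = 3.7 / (5*2.4 - 3.7)
LR = 3.7 / 8.3000

0.4458


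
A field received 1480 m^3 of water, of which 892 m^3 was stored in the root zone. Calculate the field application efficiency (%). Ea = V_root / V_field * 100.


Ea = V_root / V_field * 100 = 892 / 1480 * 100 = 60.2703%

60.2703 %


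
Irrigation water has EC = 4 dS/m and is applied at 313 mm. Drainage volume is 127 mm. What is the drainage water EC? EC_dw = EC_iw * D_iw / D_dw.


EC_dw = EC_iw * D_iw / D_dw
EC_dw = 4 * 313 / 127
EC_dw = 1252 / 127

9.8583 dS/m


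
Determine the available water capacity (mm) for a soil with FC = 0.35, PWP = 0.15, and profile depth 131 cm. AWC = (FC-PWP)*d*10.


AWC = (FC - PWP) * d * 10
AWC = (0.35 - 0.15) * 131 * 10
AWC = 0.2000 * 131 * 10

262.0000 mm


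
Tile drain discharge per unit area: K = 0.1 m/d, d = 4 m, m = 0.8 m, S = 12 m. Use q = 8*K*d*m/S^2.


q = 8*K*d*m/S^2
q = 8*0.1*4*0.8/12^2
q = 2.5600 / 144

0.0178 m/d


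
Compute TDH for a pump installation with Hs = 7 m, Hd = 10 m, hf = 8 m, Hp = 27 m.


TDH = Hs + Hd + hf + Hp = 7 + 10 + 8 + 27 = 52

52 m


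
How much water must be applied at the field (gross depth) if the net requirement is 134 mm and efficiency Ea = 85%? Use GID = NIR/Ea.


Ea = 85% = 0.85
GID = NIR / Ea = 134 / 0.85 = 157.6471 mm

157.6471 mm


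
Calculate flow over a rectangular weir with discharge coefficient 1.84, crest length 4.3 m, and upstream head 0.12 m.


Q = C * L * H^(3/2) = 1.84 * 4.3 * 0.12^1.5 = 1.84 * 4.3 * 0.041569

0.3289 m^3/s


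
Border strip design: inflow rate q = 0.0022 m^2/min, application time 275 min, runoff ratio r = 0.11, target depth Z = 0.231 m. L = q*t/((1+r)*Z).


L = q*t/((1+r)*Z)
L = 0.0022*275/((1+0.11)*0.231)
L = 0.605/0.25641

2.3595 m


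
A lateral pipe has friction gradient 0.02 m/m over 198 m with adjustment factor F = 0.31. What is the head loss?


hf = J * L * F = 0.02 * 198 * 0.31 = 1.2276 m

1.2276 m


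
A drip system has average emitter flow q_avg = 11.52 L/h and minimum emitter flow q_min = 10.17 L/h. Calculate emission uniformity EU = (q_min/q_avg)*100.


EU = (q_min/q_avg)*100 = (10.17/11.52)*100 = 88.2812%

88.2812 %
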